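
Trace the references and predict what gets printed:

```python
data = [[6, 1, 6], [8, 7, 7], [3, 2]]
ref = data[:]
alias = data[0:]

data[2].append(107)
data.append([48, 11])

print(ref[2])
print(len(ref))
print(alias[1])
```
[3, 2, 107]
3
[8, 7, 7]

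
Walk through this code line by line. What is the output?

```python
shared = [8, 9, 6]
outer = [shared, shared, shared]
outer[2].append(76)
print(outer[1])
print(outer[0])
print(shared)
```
[8, 9, 6, 76]
[8, 9, 6, 76]
[8, 9, 6, 76]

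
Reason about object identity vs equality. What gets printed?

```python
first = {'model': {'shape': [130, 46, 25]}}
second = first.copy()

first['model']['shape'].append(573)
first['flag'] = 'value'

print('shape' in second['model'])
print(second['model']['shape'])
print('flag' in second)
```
True
[130, 46, 25, 573]
False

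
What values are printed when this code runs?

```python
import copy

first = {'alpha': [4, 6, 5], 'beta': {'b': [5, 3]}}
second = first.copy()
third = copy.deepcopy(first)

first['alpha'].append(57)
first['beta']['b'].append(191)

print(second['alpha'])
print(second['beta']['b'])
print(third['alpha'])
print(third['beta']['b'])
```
[4, 6, 5, 57]
[5, 3, 191]
[4, 6, 5]
[5, 3]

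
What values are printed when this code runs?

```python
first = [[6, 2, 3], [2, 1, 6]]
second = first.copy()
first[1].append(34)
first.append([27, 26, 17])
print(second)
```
[[6, 2, 3], [2, 1, 6, 34]]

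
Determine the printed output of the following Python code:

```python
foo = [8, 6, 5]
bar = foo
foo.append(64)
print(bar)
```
[8, 6, 5, 64]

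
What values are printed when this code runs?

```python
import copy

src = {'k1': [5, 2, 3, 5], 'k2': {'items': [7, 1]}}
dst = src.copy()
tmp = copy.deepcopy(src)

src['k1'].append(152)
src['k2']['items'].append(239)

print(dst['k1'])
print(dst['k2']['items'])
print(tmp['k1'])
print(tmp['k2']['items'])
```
[5, 2, 3, 5, 152]
[7, 1, 239]
[5, 2, 3, 5]
[7, 1]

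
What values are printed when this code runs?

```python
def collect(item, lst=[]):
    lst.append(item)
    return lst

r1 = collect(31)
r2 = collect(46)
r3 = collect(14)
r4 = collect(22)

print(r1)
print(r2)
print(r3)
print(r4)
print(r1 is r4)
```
[31, 46, 14, 22]
[31, 46, 14, 22]
[31, 46, 14, 22]
[31, 46, 14, 22]
True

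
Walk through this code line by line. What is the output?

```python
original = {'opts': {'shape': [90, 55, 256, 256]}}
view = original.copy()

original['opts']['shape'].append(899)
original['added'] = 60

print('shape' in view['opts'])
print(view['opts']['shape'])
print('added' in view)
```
True
[90, 55, 256, 256, 899]
False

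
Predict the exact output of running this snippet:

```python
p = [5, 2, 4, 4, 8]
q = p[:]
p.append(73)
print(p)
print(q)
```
[5, 2, 4, 4, 8, 73]
[5, 2, 4, 4, 8]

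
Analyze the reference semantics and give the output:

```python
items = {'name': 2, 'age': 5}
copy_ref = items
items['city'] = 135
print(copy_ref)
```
{'name': 2, 'age': 5, 'city': 135}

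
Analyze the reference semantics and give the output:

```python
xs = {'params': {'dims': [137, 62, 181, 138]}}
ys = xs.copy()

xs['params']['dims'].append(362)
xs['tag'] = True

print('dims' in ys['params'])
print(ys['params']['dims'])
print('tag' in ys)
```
True
[137, 62, 181, 138, 362]
False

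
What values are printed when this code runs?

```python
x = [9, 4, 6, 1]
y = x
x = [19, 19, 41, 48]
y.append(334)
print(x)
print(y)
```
[19, 19, 41, 48]
[9, 4, 6, 1, 334]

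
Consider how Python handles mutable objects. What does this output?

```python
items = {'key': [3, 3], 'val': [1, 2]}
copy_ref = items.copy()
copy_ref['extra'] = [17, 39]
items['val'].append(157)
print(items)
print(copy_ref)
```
{'key': [3, 3], 'val': [1, 2, 157]}
{'key': [3, 3], 'val': [1, 2, 157], 'extra': [17, 39]}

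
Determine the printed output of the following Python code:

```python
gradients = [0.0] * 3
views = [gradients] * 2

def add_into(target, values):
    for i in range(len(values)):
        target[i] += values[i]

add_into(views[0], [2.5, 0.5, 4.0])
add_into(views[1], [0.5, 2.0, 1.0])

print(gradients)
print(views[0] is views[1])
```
[3.0, 2.5, 5.0]
True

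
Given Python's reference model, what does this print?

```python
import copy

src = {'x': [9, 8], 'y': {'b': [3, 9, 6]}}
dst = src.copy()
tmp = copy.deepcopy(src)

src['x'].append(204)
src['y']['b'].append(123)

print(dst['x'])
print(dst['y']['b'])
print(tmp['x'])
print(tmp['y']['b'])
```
[9, 8, 204]
[3, 9, 6, 123]
[9, 8]
[3, 9, 6]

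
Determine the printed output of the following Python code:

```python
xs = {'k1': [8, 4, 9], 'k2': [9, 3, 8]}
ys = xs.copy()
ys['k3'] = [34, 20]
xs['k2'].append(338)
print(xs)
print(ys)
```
{'k1': [8, 4, 9], 'k2': [9, 3, 8, 338]}
{'k1': [8, 4, 9], 'k2': [9, 3, 8, 338], 'k3': [34, 20]}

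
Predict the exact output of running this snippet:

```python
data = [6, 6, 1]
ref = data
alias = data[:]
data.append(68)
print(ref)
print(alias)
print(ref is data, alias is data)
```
[6, 6, 1, 68]
[6, 6, 1]
True False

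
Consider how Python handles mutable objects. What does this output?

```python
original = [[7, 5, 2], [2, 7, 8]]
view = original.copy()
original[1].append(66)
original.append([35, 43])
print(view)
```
[[7, 5, 2], [2, 7, 8, 66]]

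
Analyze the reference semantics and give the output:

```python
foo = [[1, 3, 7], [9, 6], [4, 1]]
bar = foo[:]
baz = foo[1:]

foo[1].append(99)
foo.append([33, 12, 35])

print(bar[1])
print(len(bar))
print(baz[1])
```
[9, 6, 99]
3
[4, 1]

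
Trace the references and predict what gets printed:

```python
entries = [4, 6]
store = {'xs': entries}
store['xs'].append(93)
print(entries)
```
[4, 6, 93]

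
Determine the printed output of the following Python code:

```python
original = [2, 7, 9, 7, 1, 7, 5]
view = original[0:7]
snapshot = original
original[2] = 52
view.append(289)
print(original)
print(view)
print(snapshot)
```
[2, 7, 52, 7, 1, 7, 5]
[2, 7, 9, 7, 1, 7, 5, 289]
[2, 7, 52, 7, 1, 7, 5]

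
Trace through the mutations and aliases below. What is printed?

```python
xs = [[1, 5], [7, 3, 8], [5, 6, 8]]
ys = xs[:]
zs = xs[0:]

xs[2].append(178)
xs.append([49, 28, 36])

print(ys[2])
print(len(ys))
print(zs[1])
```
[5, 6, 8, 178]
3
[7, 3, 8]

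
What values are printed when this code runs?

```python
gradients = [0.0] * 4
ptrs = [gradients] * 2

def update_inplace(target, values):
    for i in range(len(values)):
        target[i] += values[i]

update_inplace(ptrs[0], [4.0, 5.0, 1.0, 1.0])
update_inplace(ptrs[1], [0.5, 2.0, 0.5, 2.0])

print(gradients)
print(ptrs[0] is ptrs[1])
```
[4.5, 7.0, 1.5, 3.0]
True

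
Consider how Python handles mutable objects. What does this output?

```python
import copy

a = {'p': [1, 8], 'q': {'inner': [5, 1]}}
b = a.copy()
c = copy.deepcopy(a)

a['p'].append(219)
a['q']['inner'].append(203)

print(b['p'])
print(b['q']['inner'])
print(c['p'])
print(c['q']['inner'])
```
[1, 8, 219]
[5, 1, 203]
[1, 8]
[5, 1]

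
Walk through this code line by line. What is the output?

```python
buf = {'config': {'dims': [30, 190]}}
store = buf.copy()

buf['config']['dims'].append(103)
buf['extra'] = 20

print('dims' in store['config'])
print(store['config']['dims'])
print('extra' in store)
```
True
[30, 190, 103]
False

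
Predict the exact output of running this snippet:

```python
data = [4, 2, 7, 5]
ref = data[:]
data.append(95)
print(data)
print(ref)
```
[4, 2, 7, 5, 95]
[4, 2, 7, 5]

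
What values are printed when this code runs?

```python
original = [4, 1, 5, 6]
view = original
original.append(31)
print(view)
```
[4, 1, 5, 6, 31]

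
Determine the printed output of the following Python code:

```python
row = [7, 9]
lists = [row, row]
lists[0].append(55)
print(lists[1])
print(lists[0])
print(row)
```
[7, 9, 55]
[7, 9, 55]
[7, 9, 55]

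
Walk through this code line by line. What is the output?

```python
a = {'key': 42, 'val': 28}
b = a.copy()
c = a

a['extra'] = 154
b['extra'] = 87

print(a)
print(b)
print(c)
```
{'key': 42, 'val': 28, 'extra': 154}
{'key': 42, 'val': 28, 'extra': 87}
{'key': 42, 'val': 28, 'extra': 154}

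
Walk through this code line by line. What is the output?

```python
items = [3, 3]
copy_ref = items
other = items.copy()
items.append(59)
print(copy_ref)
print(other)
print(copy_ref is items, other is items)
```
[3, 3, 59]
[3, 3]
True False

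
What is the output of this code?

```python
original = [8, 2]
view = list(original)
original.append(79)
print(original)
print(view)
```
[8, 2, 79]
[8, 2]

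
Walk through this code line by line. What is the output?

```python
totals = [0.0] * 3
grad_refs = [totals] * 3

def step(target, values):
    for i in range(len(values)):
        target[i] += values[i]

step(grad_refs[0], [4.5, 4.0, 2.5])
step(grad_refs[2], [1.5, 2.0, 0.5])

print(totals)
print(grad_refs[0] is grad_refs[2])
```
[6.0, 6.0, 3.0]
True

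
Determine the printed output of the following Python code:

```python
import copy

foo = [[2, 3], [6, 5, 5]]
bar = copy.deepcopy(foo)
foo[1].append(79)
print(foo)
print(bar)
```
[[2, 3], [6, 5, 5, 79]]
[[2, 3], [6, 5, 5]]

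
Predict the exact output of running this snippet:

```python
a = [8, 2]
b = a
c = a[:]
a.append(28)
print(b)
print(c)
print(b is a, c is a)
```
[8, 2, 28]
[8, 2]
True False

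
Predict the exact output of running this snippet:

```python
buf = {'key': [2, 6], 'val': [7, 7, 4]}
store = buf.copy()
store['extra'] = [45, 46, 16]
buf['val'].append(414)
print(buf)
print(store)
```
{'key': [2, 6], 'val': [7, 7, 4, 414]}
{'key': [2, 6], 'val': [7, 7, 4, 414], 'extra': [45, 46, 16]}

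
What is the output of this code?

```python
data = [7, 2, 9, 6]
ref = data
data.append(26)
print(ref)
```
[7, 2, 9, 6, 26]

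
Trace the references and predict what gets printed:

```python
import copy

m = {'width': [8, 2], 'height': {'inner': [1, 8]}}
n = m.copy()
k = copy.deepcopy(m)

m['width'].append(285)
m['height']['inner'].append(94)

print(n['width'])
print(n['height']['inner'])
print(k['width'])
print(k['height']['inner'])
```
[8, 2, 285]
[1, 8, 94]
[8, 2]
[1, 8]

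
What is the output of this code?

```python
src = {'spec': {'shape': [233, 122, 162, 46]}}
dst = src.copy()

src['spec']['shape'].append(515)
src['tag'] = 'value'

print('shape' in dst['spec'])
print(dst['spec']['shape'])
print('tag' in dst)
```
True
[233, 122, 162, 46, 515]
False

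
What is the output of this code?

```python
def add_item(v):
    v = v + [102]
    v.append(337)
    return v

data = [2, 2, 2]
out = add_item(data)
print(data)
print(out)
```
[2, 2, 2]
[2, 2, 2, 102, 337]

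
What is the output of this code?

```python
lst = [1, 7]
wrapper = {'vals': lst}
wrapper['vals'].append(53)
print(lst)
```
[1, 7, 53]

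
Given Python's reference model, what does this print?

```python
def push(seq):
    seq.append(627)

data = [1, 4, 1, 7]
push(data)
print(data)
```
[1, 4, 1, 7, 627]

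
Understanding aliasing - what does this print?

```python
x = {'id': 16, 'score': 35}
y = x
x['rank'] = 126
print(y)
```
{'id': 16, 'score': 35, 'rank': 126}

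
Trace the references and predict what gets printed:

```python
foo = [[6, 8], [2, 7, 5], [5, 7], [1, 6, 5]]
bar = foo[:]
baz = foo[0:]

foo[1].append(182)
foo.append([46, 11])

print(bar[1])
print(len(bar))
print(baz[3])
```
[2, 7, 5, 182]
4
[1, 6, 5]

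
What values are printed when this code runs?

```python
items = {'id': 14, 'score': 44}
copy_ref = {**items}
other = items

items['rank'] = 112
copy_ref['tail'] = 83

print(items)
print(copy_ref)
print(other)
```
{'id': 14, 'score': 44, 'rank': 112}
{'id': 14, 'score': 44, 'tail': 83}
{'id': 14, 'score': 44, 'rank': 112}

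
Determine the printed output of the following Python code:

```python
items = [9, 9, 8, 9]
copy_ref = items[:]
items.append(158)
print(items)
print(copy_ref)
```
[9, 9, 8, 9, 158]
[9, 9, 8, 9]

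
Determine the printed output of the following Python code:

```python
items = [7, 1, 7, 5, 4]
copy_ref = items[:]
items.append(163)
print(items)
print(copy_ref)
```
[7, 1, 7, 5, 4, 163]
[7, 1, 7, 5, 4]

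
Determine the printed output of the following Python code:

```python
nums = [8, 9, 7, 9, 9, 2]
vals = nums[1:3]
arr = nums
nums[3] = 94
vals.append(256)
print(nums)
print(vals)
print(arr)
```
[8, 9, 7, 94, 9, 2]
[9, 7, 256]
[8, 9, 7, 94, 9, 2]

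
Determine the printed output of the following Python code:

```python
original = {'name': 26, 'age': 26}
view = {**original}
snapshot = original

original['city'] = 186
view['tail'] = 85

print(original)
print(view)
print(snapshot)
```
{'name': 26, 'age': 26, 'city': 186}
{'name': 26, 'age': 26, 'tail': 85}
{'name': 26, 'age': 26, 'city': 186}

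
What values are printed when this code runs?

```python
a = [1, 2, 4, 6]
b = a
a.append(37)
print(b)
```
[1, 2, 4, 6, 37]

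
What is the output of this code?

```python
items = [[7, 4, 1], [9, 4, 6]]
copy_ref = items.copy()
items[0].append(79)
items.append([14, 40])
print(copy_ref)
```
[[7, 4, 1, 79], [9, 4, 6]]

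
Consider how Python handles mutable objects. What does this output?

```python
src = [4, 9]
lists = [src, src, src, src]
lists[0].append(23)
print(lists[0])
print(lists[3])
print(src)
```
[4, 9, 23]
[4, 9, 23]
[4, 9, 23]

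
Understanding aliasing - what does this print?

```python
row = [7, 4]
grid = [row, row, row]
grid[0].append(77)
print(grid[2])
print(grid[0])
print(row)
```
[7, 4, 77]
[7, 4, 77]
[7, 4, 77]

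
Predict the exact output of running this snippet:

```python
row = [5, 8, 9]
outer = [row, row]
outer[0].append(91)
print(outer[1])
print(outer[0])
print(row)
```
[5, 8, 9, 91]
[5, 8, 9, 91]
[5, 8, 9, 91]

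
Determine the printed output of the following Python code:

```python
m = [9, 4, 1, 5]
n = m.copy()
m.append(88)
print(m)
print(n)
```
[9, 4, 1, 5, 88]
[9, 4, 1, 5]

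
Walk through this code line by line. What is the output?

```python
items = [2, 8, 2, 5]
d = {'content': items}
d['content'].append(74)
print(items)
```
[2, 8, 2, 5, 74]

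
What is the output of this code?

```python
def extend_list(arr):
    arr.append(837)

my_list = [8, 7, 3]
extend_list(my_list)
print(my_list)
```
[8, 7, 3, 837]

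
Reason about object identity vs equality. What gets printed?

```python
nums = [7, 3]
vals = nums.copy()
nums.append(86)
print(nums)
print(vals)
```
[7, 3, 86]
[7, 3]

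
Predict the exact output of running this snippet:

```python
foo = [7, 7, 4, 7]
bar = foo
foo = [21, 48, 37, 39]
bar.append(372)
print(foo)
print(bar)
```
[21, 48, 37, 39]
[7, 7, 4, 7, 372]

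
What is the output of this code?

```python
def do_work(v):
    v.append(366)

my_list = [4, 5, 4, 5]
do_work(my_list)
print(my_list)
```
[4, 5, 4, 5, 366]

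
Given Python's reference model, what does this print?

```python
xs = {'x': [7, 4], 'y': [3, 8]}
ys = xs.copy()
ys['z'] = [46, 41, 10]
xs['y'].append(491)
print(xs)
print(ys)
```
{'x': [7, 4], 'y': [3, 8, 491]}
{'x': [7, 4], 'y': [3, 8, 491], 'z': [46, 41, 10]}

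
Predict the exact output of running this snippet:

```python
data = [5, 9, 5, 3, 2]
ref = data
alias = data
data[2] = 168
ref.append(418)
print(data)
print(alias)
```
[5, 9, 168, 3, 2, 418]
[5, 9, 168, 3, 2, 418]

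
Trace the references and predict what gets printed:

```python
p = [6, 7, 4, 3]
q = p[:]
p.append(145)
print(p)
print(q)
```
[6, 7, 4, 3, 145]
[6, 7, 4, 3]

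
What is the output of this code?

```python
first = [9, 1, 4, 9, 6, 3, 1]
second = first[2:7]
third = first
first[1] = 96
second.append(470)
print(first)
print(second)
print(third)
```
[9, 96, 4, 9, 6, 3, 1]
[4, 9, 6, 3, 1, 470]
[9, 96, 4, 9, 6, 3, 1]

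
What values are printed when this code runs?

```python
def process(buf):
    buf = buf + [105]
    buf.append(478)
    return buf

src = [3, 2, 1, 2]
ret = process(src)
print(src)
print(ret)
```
[3, 2, 1, 2]
[3, 2, 1, 2, 105, 478]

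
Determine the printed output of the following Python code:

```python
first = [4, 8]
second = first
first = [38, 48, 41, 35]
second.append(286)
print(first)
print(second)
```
[38, 48, 41, 35]
[4, 8, 286]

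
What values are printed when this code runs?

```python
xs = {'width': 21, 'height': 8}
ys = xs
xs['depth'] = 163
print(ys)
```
{'width': 21, 'height': 8, 'depth': 163}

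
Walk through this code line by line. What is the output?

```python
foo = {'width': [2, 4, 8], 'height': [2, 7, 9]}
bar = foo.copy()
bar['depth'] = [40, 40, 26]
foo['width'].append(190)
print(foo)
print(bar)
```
{'width': [2, 4, 8, 190], 'height': [2, 7, 9]}
{'width': [2, 4, 8, 190], 'height': [2, 7, 9], 'depth': [40, 40, 26]}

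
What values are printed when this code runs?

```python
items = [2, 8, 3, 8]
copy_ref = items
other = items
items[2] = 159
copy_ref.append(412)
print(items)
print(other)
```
[2, 8, 159, 8, 412]
[2, 8, 159, 8, 412]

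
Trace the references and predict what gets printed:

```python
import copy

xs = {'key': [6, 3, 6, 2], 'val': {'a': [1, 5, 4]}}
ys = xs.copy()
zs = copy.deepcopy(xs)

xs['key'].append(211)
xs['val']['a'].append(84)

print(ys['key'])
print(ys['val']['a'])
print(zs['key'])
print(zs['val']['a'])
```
[6, 3, 6, 2, 211]
[1, 5, 4, 84]
[6, 3, 6, 2]
[1, 5, 4]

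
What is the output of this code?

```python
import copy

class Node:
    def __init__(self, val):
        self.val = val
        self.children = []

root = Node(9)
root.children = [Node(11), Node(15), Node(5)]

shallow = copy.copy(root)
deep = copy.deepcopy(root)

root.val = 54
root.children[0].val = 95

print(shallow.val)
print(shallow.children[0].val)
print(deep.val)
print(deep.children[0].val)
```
9
95
9
11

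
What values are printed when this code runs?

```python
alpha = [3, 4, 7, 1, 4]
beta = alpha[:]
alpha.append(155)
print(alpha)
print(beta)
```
[3, 4, 7, 1, 4, 155]
[3, 4, 7, 1, 4]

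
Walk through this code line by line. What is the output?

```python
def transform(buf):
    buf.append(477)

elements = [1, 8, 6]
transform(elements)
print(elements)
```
[1, 8, 6, 477]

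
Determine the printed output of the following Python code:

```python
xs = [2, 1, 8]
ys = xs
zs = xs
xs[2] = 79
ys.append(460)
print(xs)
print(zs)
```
[2, 1, 79, 460]
[2, 1, 79, 460]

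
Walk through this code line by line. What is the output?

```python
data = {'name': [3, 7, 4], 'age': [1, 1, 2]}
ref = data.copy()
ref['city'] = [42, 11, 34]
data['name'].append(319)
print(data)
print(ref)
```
{'name': [3, 7, 4, 319], 'age': [1, 1, 2]}
{'name': [3, 7, 4, 319], 'age': [1, 1, 2], 'city': [42, 11, 34]}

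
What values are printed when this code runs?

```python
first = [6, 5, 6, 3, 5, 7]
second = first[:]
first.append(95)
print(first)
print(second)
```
[6, 5, 6, 3, 5, 7, 95]
[6, 5, 6, 3, 5, 7]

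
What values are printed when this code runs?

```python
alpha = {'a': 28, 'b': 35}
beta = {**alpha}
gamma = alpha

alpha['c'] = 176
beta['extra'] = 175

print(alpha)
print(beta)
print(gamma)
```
{'a': 28, 'b': 35, 'c': 176}
{'a': 28, 'b': 35, 'extra': 175}
{'a': 28, 'b': 35, 'c': 176}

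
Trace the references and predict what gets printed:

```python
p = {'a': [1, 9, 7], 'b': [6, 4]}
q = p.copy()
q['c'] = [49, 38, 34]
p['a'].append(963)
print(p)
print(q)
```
{'a': [1, 9, 7, 963], 'b': [6, 4]}
{'a': [1, 9, 7, 963], 'b': [6, 4], 'c': [49, 38, 34]}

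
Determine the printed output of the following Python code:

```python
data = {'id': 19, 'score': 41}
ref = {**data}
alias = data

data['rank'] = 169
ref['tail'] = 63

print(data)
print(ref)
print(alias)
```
{'id': 19, 'score': 41, 'rank': 169}
{'id': 19, 'score': 41, 'tail': 63}
{'id': 19, 'score': 41, 'rank': 169}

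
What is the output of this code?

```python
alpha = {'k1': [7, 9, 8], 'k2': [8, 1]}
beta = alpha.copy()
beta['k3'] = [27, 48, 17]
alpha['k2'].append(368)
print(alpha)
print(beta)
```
{'k1': [7, 9, 8], 'k2': [8, 1, 368]}
{'k1': [7, 9, 8], 'k2': [8, 1, 368], 'k3': [27, 48, 17]}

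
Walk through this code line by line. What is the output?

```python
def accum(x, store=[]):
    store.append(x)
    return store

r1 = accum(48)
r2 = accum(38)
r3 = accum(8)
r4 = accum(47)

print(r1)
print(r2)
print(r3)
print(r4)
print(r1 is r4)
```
[48, 38, 8, 47]
[48, 38, 8, 47]
[48, 38, 8, 47]
[48, 38, 8, 47]
True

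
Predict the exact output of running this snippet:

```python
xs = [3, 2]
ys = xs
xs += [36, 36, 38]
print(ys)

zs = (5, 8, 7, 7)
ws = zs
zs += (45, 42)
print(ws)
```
[3, 2, 36, 36, 38]
(5, 8, 7, 7)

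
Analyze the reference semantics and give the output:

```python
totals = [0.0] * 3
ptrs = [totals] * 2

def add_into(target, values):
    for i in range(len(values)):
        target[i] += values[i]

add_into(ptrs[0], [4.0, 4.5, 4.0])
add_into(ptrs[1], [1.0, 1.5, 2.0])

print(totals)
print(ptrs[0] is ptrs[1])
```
[5.0, 6.0, 6.0]
True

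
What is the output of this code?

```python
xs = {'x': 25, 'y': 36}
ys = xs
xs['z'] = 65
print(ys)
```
{'x': 25, 'y': 36, 'z': 65}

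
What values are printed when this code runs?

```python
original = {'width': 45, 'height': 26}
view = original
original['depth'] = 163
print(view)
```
{'width': 45, 'height': 26, 'depth': 163}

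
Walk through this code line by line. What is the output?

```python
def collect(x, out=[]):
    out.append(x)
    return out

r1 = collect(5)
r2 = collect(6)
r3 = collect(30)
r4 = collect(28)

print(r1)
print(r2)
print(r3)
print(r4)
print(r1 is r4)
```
[5, 6, 30, 28]
[5, 6, 30, 28]
[5, 6, 30, 28]
[5, 6, 30, 28]
True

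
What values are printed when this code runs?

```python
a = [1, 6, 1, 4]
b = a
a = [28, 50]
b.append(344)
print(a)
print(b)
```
[28, 50]
[1, 6, 1, 4, 344]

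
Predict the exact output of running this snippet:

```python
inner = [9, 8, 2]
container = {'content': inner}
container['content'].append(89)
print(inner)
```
[9, 8, 2, 89]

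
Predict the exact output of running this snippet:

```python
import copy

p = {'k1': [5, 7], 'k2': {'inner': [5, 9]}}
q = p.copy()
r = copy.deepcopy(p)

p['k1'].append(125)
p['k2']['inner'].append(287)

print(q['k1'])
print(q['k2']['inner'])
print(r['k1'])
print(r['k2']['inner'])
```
[5, 7, 125]
[5, 9, 287]
[5, 7]
[5, 9]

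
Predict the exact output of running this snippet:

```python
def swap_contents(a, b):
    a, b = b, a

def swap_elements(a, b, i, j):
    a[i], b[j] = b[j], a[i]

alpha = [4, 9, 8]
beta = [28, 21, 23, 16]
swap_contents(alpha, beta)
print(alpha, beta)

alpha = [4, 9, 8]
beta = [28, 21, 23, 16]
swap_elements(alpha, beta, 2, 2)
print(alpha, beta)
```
[4, 9, 8] [28, 21, 23, 16]
[4, 9, 23] [28, 21, 8, 16]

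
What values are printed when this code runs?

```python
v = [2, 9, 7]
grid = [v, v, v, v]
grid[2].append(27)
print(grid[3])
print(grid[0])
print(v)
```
[2, 9, 7, 27]
[2, 9, 7, 27]
[2, 9, 7, 27]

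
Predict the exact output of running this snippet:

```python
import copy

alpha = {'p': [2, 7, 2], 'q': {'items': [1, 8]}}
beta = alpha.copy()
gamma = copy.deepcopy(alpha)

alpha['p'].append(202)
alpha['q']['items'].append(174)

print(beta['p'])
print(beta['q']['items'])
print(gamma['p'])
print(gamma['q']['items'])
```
[2, 7, 2, 202]
[1, 8, 174]
[2, 7, 2]
[1, 8]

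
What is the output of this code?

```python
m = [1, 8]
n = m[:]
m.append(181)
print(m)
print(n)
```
[1, 8, 181]
[1, 8]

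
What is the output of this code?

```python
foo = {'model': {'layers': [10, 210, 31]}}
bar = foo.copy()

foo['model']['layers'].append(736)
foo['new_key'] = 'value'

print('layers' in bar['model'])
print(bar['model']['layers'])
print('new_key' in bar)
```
True
[10, 210, 31, 736]
False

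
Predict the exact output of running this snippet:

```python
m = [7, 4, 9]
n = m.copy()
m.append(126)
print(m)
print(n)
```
[7, 4, 9, 126]
[7, 4, 9]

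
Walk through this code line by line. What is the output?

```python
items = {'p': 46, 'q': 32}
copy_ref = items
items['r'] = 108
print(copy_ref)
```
{'p': 46, 'q': 32, 'r': 108}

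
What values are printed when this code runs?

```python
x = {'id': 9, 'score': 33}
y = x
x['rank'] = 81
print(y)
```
{'id': 9, 'score': 33, 'rank': 81}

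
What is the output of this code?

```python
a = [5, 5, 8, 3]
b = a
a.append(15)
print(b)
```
[5, 5, 8, 3, 15]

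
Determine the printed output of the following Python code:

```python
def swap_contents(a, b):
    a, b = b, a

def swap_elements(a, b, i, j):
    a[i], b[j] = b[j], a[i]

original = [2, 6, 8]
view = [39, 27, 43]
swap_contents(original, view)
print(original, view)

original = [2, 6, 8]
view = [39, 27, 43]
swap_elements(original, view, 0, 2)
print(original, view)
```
[2, 6, 8] [39, 27, 43]
[43, 6, 8] [39, 27, 2]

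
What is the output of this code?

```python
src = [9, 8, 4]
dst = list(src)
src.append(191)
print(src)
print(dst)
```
[9, 8, 4, 191]
[9, 8, 4]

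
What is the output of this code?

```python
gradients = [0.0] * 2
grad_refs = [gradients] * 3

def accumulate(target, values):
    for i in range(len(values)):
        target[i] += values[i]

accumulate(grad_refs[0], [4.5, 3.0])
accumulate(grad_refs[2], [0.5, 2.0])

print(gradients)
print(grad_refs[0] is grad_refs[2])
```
[5.0, 5.0]
True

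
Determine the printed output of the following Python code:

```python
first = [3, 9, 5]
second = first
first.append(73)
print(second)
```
[3, 9, 5, 73]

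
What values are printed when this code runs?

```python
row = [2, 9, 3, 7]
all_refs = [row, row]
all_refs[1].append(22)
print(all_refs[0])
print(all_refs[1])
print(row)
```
[2, 9, 3, 7, 22]
[2, 9, 3, 7, 22]
[2, 9, 3, 7, 22]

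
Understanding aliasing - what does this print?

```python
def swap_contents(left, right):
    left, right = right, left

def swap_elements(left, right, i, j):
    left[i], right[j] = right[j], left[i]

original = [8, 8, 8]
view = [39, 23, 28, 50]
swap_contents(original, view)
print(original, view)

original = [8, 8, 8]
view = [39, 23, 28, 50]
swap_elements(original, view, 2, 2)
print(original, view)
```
[8, 8, 8] [39, 23, 28, 50]
[8, 8, 28] [39, 23, 8, 50]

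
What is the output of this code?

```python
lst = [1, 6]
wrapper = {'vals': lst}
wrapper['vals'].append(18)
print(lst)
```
[1, 6, 18]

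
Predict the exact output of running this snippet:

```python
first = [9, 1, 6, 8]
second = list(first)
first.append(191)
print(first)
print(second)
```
[9, 1, 6, 8, 191]
[9, 1, 6, 8]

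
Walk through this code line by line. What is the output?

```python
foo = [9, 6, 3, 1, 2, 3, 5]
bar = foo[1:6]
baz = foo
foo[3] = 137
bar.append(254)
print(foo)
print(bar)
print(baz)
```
[9, 6, 3, 137, 2, 3, 5]
[6, 3, 1, 2, 3, 254]
[9, 6, 3, 137, 2, 3, 5]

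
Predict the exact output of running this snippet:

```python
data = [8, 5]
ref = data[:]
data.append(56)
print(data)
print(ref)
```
[8, 5, 56]
[8, 5]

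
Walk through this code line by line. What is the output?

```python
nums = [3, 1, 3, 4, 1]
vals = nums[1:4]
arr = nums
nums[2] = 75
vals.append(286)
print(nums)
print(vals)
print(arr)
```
[3, 1, 75, 4, 1]
[1, 3, 4, 286]
[3, 1, 75, 4, 1]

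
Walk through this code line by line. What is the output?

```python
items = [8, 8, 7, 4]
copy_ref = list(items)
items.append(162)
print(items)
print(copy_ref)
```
[8, 8, 7, 4, 162]
[8, 8, 7, 4]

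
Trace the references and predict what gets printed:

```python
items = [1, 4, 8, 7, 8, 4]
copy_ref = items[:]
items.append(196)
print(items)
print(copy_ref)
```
[1, 4, 8, 7, 8, 4, 196]
[1, 4, 8, 7, 8, 4]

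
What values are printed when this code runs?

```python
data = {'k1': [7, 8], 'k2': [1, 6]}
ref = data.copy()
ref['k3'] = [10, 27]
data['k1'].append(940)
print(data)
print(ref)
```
{'k1': [7, 8, 940], 'k2': [1, 6]}
{'k1': [7, 8, 940], 'k2': [1, 6], 'k3': [10, 27]}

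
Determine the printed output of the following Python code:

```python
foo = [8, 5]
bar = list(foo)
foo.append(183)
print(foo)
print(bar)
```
[8, 5, 183]
[8, 5]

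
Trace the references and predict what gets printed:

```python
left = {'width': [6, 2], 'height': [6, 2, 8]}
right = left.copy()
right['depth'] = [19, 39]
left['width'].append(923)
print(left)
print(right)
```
{'width': [6, 2, 923], 'height': [6, 2, 8]}
{'width': [6, 2, 923], 'height': [6, 2, 8], 'depth': [19, 39]}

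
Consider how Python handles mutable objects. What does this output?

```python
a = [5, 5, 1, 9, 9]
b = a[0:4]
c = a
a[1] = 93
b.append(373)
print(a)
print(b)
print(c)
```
[5, 93, 1, 9, 9]
[5, 5, 1, 9, 373]
[5, 93, 1, 9, 9]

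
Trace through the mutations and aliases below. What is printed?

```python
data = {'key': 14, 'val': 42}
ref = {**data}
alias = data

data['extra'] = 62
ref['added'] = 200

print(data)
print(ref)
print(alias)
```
{'key': 14, 'val': 42, 'extra': 62}
{'key': 14, 'val': 42, 'added': 200}
{'key': 14, 'val': 42, 'extra': 62}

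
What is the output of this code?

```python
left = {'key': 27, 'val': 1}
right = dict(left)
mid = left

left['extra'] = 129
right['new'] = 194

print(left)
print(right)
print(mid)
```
{'key': 27, 'val': 1, 'extra': 129}
{'key': 27, 'val': 1, 'new': 194}
{'key': 27, 'val': 1, 'extra': 129}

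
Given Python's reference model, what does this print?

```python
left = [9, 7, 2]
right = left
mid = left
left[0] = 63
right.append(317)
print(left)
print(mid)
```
[63, 7, 2, 317]
[63, 7, 2, 317]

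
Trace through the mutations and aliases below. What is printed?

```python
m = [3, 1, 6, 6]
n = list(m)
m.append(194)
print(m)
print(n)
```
[3, 1, 6, 6, 194]
[3, 1, 6, 6]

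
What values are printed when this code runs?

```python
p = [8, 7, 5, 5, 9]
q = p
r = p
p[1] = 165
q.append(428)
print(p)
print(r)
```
[8, 165, 5, 5, 9, 428]
[8, 165, 5, 5, 9, 428]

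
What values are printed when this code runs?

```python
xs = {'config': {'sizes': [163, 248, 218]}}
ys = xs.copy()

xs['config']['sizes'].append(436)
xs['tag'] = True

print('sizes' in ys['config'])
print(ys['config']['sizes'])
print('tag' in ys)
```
True
[163, 248, 218, 436]
False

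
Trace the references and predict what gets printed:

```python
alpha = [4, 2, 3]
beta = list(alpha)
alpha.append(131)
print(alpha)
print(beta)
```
[4, 2, 3, 131]
[4, 2, 3]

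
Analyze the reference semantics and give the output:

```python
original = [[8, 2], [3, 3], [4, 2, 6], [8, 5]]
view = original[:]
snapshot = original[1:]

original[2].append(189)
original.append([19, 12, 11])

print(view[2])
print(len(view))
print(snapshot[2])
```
[4, 2, 6, 189]
4
[8, 5]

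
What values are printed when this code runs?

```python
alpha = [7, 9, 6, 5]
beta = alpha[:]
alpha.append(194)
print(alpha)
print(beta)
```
[7, 9, 6, 5, 194]
[7, 9, 6, 5]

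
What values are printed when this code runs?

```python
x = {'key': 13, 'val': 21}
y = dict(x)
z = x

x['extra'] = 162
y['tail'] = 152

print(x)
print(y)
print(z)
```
{'key': 13, 'val': 21, 'extra': 162}
{'key': 13, 'val': 21, 'tail': 152}
{'key': 13, 'val': 21, 'extra': 162}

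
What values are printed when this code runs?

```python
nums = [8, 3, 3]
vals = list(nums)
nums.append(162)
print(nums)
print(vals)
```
[8, 3, 3, 162]
[8, 3, 3]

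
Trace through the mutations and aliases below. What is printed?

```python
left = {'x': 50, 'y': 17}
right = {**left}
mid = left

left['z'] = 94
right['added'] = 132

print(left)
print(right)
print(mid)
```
{'x': 50, 'y': 17, 'z': 94}
{'x': 50, 'y': 17, 'added': 132}
{'x': 50, 'y': 17, 'z': 94}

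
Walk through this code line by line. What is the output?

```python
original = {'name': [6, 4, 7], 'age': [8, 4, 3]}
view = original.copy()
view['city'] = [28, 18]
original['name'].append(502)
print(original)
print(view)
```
{'name': [6, 4, 7, 502], 'age': [8, 4, 3]}
{'name': [6, 4, 7, 502], 'age': [8, 4, 3], 'city': [28, 18]}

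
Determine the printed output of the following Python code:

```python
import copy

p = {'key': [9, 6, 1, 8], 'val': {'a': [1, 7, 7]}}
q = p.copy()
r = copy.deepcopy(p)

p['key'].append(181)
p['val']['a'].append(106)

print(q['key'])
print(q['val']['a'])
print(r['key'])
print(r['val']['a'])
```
[9, 6, 1, 8, 181]
[1, 7, 7, 106]
[9, 6, 1, 8]
[1, 7, 7]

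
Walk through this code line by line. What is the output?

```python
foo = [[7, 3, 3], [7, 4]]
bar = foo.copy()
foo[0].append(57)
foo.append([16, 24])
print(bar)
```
[[7, 3, 3, 57], [7, 4]]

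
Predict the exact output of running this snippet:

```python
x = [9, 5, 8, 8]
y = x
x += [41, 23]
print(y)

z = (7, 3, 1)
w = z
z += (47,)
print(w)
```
[9, 5, 8, 8, 41, 23]
(7, 3, 1)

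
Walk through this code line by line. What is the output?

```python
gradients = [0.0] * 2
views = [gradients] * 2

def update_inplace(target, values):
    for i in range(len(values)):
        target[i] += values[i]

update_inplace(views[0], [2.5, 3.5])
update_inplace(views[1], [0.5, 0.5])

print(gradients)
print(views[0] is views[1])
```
[3.0, 4.0]
True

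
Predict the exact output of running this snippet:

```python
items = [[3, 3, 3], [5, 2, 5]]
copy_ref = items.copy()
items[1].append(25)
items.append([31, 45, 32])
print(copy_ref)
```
[[3, 3, 3], [5, 2, 5, 25]]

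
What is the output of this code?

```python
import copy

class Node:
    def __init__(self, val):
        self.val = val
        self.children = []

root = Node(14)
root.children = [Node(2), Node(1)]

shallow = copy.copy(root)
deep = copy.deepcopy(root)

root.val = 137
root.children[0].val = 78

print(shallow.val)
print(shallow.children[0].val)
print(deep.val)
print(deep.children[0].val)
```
14
78
14
2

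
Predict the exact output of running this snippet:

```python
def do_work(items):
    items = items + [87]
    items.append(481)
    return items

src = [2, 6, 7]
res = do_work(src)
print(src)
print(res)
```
[2, 6, 7]
[2, 6, 7, 87, 481]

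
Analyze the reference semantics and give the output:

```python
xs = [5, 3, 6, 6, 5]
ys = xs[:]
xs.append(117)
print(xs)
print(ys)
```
[5, 3, 6, 6, 5, 117]
[5, 3, 6, 6, 5]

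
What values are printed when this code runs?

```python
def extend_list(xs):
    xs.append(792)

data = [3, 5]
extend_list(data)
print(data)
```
[3, 5, 792]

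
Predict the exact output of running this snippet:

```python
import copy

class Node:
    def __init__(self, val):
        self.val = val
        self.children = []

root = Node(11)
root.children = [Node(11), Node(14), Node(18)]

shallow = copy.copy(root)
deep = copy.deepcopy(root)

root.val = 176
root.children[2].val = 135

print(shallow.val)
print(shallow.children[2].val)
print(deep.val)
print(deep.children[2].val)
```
11
135
11
18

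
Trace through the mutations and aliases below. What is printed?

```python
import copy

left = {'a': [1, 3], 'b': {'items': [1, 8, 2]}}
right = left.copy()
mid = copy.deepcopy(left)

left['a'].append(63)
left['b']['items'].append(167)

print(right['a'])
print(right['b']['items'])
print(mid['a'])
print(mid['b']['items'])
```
[1, 3, 63]
[1, 8, 2, 167]
[1, 3]
[1, 8, 2]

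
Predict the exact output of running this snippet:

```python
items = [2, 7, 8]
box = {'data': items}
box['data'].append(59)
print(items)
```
[2, 7, 8, 59]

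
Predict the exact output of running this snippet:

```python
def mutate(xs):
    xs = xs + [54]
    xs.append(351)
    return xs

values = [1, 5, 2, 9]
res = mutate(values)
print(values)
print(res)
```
[1, 5, 2, 9]
[1, 5, 2, 9, 54, 351]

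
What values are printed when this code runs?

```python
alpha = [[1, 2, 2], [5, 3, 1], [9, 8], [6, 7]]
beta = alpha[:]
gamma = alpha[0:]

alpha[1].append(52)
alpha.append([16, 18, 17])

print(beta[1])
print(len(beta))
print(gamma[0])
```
[5, 3, 1, 52]
4
[1, 2, 2]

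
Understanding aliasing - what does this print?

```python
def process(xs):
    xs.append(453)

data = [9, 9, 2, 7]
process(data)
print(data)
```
[9, 9, 2, 7, 453]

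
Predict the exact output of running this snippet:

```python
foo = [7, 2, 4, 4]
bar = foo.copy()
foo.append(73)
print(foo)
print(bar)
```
[7, 2, 4, 4, 73]
[7, 2, 4, 4]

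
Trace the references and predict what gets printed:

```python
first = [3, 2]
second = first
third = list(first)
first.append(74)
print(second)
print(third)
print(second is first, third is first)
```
[3, 2, 74]
[3, 2]
True False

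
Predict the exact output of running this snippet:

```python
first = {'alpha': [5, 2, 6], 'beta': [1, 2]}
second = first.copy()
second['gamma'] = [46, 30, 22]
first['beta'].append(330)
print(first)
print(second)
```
{'alpha': [5, 2, 6], 'beta': [1, 2, 330]}
{'alpha': [5, 2, 6], 'beta': [1, 2, 330], 'gamma': [46, 30, 22]}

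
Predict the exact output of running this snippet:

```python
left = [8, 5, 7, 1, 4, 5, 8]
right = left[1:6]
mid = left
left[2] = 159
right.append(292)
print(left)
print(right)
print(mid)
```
[8, 5, 159, 1, 4, 5, 8]
[5, 7, 1, 4, 5, 292]
[8, 5, 159, 1, 4, 5, 8]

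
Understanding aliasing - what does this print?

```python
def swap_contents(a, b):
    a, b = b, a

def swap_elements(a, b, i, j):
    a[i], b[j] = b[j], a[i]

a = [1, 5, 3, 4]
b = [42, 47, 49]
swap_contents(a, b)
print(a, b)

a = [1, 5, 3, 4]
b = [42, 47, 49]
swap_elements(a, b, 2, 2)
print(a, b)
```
[1, 5, 3, 4] [42, 47, 49]
[1, 5, 49, 4] [42, 47, 3]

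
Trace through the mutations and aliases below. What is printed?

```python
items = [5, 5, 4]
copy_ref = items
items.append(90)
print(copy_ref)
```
[5, 5, 4, 90]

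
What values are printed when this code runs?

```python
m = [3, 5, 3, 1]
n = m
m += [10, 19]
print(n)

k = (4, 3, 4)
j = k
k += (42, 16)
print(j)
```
[3, 5, 3, 1, 10, 19]
(4, 3, 4)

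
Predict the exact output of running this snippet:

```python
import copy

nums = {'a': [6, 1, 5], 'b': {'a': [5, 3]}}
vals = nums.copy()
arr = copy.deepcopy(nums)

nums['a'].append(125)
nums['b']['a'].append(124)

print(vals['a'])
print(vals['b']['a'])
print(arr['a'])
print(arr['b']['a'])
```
[6, 1, 5, 125]
[5, 3, 124]
[6, 1, 5]
[5, 3]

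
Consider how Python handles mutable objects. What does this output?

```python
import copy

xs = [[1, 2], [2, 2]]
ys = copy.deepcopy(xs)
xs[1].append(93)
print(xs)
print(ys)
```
[[1, 2], [2, 2, 93]]
[[1, 2], [2, 2]]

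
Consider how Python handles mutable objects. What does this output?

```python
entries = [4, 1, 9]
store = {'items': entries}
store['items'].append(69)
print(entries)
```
[4, 1, 9, 69]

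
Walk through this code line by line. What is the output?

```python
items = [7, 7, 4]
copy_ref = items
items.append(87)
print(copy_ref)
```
[7, 7, 4, 87]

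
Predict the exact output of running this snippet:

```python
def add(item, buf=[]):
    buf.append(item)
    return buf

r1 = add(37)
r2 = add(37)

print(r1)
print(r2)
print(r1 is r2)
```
[37, 37]
[37, 37]
True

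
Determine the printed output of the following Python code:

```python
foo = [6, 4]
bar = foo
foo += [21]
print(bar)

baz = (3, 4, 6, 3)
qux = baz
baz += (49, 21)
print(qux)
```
[6, 4, 21]
(3, 4, 6, 3)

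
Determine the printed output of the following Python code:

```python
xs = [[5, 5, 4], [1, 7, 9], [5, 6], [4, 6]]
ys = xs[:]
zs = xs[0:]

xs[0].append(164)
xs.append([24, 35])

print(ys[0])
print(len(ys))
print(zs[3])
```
[5, 5, 4, 164]
4
[4, 6]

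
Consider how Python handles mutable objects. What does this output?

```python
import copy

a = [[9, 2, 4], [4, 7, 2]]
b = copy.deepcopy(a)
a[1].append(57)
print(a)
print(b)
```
[[9, 2, 4], [4, 7, 2, 57]]
[[9, 2, 4], [4, 7, 2]]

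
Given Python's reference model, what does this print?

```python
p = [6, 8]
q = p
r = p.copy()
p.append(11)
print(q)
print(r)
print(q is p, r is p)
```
[6, 8, 11]
[6, 8]
True False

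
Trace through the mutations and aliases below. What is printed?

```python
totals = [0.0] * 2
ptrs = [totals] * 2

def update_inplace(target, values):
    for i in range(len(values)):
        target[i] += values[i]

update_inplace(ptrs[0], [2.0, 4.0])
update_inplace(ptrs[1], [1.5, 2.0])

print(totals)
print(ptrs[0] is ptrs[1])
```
[3.5, 6.0]
True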